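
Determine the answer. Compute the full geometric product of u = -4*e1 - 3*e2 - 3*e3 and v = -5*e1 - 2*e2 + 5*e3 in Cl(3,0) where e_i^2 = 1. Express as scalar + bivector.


In Cl(3,0): e_i^2 = 1, e_ie_j = -e_je_i for i != j.
Scalar part = u . v = (-4)*(-5) + (-3)*(-2) + (-3)*5
= 20 + 6 + (-15) = 11
e12 coeff = (-4)*(-2) - (-3)*(-5) = 8 - 15 = -7
e13 coeff = (-4)*5 - (-3)*(-5) = -20 - 15 = -35
e23 coeff = (-3)*5 - (-3)*(-2) = -15 - 6 = -21
uv = 11 - 7*e12 - 35*e13 - 21*e23


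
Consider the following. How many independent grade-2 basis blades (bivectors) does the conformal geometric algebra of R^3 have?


The conformal model of R^3 uses Cl(4,1) with m = 3 + 2 = 5 generators.
Number of grade-2 blades = C(m, 2) = C(5, 2)
= 5*4/2 = 10


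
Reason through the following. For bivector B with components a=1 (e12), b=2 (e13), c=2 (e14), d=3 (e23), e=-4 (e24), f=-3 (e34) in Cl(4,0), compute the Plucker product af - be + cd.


Plucker relation: af - be + cd
a*f = 1*(-3) = -3
b*e = 2*(-4) = -8
c*d = 2*3 = 6
af - be + cd = -3 - (-8) + 6
= 11


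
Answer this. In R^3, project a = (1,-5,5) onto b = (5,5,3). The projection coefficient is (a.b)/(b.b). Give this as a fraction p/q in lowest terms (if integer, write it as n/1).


Projection coefficient = (a . b) / (b . b)
a . b = 1*5 + (-5)*5 + 5*3
= 5 + (-25) + 15 = -5
b . b = 5^2 + 5^2 + 3^2
= 25 + 25 + 9 = 59
Coefficient = -5/59
In lowest terms: -5/59


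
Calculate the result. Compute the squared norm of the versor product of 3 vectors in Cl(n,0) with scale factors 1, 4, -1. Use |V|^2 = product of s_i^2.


Each vector v_i has |v_i|^2 = s_i^2
Squared scales: 1^2 = 1, 4^2 = 16, (-1)^2 = 1
|V|^2 = 1 * 16 * 1
= 16


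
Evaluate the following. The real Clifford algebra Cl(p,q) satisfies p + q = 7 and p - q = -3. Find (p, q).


We need p + q = 7 and p - q = -3.
Adding: 2p = 7 + (-3) = 4, so p = 2.
Then q = 7 - 2 = 5.
(p, q) = (2, 5)


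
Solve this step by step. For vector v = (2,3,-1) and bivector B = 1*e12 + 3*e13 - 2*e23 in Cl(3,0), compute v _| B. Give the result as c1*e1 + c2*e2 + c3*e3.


Left contraction v _| B = <vB>_1 (grade-1 part of the geometric product vB).
Using e1_|e12 = e2, e2_|e12 = -e1, e1_|e13 = e3, e3_|e13 = -e1, e2_|e23 = e3, e3_|e23 = -e2:
e1 coeff: -v2*b12 - v3*b13 = -(3)*(1) - (-1)*(3) = 0
e2 coeff: v1*b12 - v3*b23 = (2)*(1) - (-1)*(-2) = 0
e3 coeff: v1*b13 + v2*b23 = (2)*(3) + (3)*(-2) = 0
v _| B = 0*e1 + 0*e2 + 0*e3


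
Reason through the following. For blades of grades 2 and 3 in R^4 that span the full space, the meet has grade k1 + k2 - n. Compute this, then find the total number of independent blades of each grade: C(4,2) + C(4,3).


Meet grade = grade(A) + grade(B) - n
= 2 + 3 - 4 = 1
C(4,2) = 6
C(4,3) = 4
dim_A + dim_B = 6 + 4 = 10


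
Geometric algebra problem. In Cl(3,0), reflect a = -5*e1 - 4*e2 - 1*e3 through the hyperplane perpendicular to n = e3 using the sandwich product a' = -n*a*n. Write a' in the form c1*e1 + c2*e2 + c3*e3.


Reflection formula: a' = -n*a*n, with n = e3 (unit vector, n^2 = 1).
For reflection through hyperplane perp to e3:
The component along e3 flips sign, others stay.
a = (-5, -4, -1)
a' = (-5, -4, 1)
a' = -5*e1 - 4*e2 + 1*e3


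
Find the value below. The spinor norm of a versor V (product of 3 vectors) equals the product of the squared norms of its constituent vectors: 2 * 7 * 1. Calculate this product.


Spinor norm N(V) = |v1|^2 * |v2|^2 * ... * |v3|^2
= 2 * 7 * 1
Running product: 2, 14, 14
N(V) = 14


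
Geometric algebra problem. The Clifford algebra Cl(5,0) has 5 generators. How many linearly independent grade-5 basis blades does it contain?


Number of grade-k basis blades in Cl(p,q) with n = p + q is C(n, k).
n = 5 + 0 = 5
C(5, 5) = 5! / (5! * 0!)
= 120 / (120 * 1)
= 1


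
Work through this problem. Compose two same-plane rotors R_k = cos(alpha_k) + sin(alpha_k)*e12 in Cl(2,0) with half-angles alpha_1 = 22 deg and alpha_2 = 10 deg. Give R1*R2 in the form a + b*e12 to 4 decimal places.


Same-plane rotors commute and their half-angles add:
R1*R2 = cos(a1 + a2) + sin(a1 + a2)*e12.
a1 + a2 = 22 + 10 = 32 deg
cos(32 deg) = 0.8480
sin(32 deg) = 0.5299
R1*R2 = 0.8480 + 0.5299*e12


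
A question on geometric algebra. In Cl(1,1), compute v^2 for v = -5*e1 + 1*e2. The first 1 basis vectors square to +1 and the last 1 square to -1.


v^2 = sum of c_i^2 * e_i^2
Positive signature terms (e_i^2 = +1): (-5)^2 = 25
Negative signature terms (e_j^2 = -1): 1^2 = 1
v^2 = 25 - 1 = 24


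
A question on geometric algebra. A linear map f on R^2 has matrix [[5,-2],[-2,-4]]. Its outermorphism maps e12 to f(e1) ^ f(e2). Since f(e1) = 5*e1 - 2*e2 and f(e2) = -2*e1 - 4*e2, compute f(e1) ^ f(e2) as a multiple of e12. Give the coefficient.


The outermorphism of a linear map f sends e1^e2 to f(e1)^f(e2).
f(e1) = 5*e1 - 2*e2
f(e2) = -2*e1 - 4*e2
f(e1) ^ f(e2) = (5*e1 - 2*e2) ^ (-2*e1 - 4*e2)
= 5*(-4)*e12 + (-2)*(-2)*e21
= (-20 - 4)*e12
= -24*e12
Coefficient = -24


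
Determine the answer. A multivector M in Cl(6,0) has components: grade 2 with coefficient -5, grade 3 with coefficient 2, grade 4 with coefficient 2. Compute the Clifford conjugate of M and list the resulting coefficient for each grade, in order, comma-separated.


Clifford conjugate sign for grade k: (-1)^(k(k+1)/2)
Grade 2: (-1)^(2*3/2) = (-1)^3 = -1, coeff -5 -> 5
Grade 3: (-1)^(3*4/2) = (-1)^6 = 1, coeff 2 -> 2
Grade 4: (-1)^(4*5/2) = (-1)^10 = 1, coeff 2 -> 2
Conjugated coefficients: 5, 2, 2


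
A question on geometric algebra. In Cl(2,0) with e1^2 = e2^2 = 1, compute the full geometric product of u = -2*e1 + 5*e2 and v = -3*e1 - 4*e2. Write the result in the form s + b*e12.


Expand: (-2*e1 + 5*e2)(-3*e1 - 4*e2)
= (-2)*(-3)*e1e1 + (-2)*(-4)*e1e2 + 5*(-3)*e2e1 + 5*(-4)*e2e2
Using e1^2 = e2^2 = 1, e2e1 = -e1e2:
Scalar part s = (-2)*(-3) + 5*(-4) = 6 + (-20) = -14
Bivector part b = (-2)*(-4) - 5*(-3) = 8 - (-15) = 23
uv = -14 + 23*e12


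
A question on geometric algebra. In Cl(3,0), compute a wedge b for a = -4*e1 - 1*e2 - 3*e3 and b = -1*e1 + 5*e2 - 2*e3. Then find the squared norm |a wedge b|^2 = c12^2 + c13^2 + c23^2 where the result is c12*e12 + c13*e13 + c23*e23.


a wedge b = (a1*b2 - a2*b1)*e12 + (a1*b3 - a3*b1)*e13 + (a2*b3 - a3*b2)*e23
e12 coeff: (-4)*5 - (-1)*(-1) = -20 - 1 = -21
e13 coeff: (-4)*(-2) - (-3)*(-1) = 8 - 3 = 5
e23 coeff: (-1)*(-2) - (-3)*5 = 2 - (-15) = 17
|a wedge b|^2 = (-21)^2 + 5^2 + 17^2
= 441 + 25 + 289
= 755


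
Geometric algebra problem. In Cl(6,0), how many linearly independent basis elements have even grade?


Even subalgebra dimension = 2^(n-1)
n = 6 + 0 = 6
2^(6 - 1) = 2^5 = 32
Verification: sum of C(6,k) for even k = 1 + 15 + 15 + 1 = 32
Result = 32


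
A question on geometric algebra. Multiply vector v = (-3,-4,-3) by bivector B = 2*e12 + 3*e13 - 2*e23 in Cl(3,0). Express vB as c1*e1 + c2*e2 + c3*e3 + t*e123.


vB has grade-1 (vector) and grade-3 (trivector) parts: vB = (v _| B) + (v ^ B).
Vector part <vB>_1:
  e1: -v2*b12 - v3*b13 = -(-4)*(2) - (-3)*(3) = 17
  e2: v1*b12 - v3*b23 = (-3)*(2) - (-3)*(-2) = -12
  e3: v1*b13 + v2*b23 = (-3)*(3) + (-4)*(-2) = -1
Trivector part <vB>_3:
  e123: v1*b23 - v2*b13 + v3*b12 = (-3)*(-2) - (-4)*(3) + (-3)*(2) = 12
vB = 17*e1 - 12*e2 - 1*e3 + 12*e123


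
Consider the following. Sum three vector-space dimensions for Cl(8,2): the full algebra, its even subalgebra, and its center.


n = 8 + 2 = 10
Total dim = 2^10 = 1024
Even subalgebra dim = 2^9 = 512
n is even, so center dim = 1
Sum = 1024 + 512 + 1 = 1537


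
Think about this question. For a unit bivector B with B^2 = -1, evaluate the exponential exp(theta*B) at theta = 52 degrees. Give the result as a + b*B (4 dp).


For a unit bivector B with B^2 = -1, the exponential series gives
e^(theta*B) = cos(theta) + sin(theta)*B (the GA analogue of Euler's formula).
theta = 52 degrees = 0.907571 rad
cos(52 deg) = 0.6157
sin(52 deg) = 0.7880
exp(theta*B) = 0.6157 + 0.7880*B


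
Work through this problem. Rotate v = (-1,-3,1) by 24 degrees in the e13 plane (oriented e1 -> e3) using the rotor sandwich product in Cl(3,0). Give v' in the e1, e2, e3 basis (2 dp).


Rotor R = cos(12deg) - sin(12deg)*e13
Rotation angle theta = 2 * 12 = 24 degrees in the e13 plane (e1 -> e3).
The component perpendicular to the plane (e2) is invariant: v'_2 = v2 = -3.00
cos(24deg) = 0.9135, sin(24deg) = 0.4067
v'_1 = v1*cos(theta) - v3*sin(theta) = -1*0.9135 - 1*0.4067 = -1.32
v'_3 = v1*sin(theta) + v3*cos(theta) = -1*0.4067 + 1*0.9135 = 0.51
v' = -1.32*e1 - 3.00*e2 + 0.51*e3


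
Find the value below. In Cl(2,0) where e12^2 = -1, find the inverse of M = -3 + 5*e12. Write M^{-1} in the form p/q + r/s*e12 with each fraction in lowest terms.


M = -3 + 5*e12, where e12^2 = -1.
Since M commutes with its reverse ~M = a - b*e12, M * ~M = a^2 - b^2*e12^2 = a^2 + b^2.
So M^{-1} = ~M / (a^2 + b^2) = (a - b*e12)/(a^2 + b^2).
a^2 + b^2 = 9 + 25 = 34
Scalar part = -3/34 = -3/34
Bivector coeff = -5/34 = -5/34
M^{-1} = -3/34 - 5/34*e12


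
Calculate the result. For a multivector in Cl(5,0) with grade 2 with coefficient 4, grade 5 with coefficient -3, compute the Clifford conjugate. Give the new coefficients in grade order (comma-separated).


Clifford conjugate sign for grade k: (-1)^(k(k+1)/2)
Grade 2: (-1)^(2*3/2) = (-1)^3 = -1, coeff 4 -> -4
Grade 5: (-1)^(5*6/2) = (-1)^15 = -1, coeff -3 -> 3
Conjugated coefficients: -4, 3


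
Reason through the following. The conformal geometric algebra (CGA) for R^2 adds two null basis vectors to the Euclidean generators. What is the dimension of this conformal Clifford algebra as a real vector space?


The conformal model of R^2 uses Cl(3,1): the 2 Euclidean generators plus two extra orthogonal generators e+ (e+^2 = +1) and e- (e-^2 = -1), from which the null vectors e0, einf are built.
Number of generators m = 2 + 2 = 4.
dim Cl(p,q) = 2^m = 2^4 = 16


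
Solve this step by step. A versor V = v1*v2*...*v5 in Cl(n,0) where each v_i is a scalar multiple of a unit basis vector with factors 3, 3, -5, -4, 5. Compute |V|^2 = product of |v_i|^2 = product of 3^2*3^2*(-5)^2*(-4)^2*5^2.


Each vector v_i has |v_i|^2 = s_i^2
Squared scales: 3^2 = 9, 3^2 = 9, (-5)^2 = 25, (-4)^2 = 16, 5^2 = 25
|V|^2 = 9 * 9 * 25 * 16 * 25
= 810000


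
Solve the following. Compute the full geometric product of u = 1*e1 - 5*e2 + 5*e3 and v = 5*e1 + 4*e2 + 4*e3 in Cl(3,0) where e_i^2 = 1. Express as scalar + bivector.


In Cl(3,0): e_i^2 = 1, e_ie_j = -e_je_i for i != j.
Scalar part = u . v = 1*5 + (-5)*4 + 5*4
= 5 + (-20) + 20 = 5
e12 coeff = 1*4 - (-5)*5 = 4 - (-25) = 29
e13 coeff = 1*4 - 5*5 = 4 - 25 = -21
e23 coeff = (-5)*4 - 5*4 = -20 - 20 = -40
uv = 5 + 29*e12 - 21*e13 - 40*e23


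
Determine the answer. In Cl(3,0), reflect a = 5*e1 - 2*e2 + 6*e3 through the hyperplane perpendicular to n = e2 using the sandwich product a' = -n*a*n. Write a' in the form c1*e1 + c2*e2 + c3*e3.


Reflection formula: a' = -n*a*n, with n = e2 (unit vector, n^2 = 1).
For reflection through hyperplane perp to e2:
The component along e2 flips sign, others stay.
a = (5, -2, 6)
a' = (5, 2, 6)
a' = 5*e1 + 2*e2 + 6*e3


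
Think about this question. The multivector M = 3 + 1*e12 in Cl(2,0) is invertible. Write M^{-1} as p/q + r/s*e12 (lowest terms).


M = 3 + 1*e12, where e12^2 = -1.
Since M commutes with its reverse ~M = a - b*e12, M * ~M = a^2 - b^2*e12^2 = a^2 + b^2.
So M^{-1} = ~M / (a^2 + b^2) = (a - b*e12)/(a^2 + b^2).
a^2 + b^2 = 9 + 1 = 10
Scalar part = 3/10 = 3/10
Bivector coeff = -1/10 = -1/10
M^{-1} = 3/10 - 1/10*e12


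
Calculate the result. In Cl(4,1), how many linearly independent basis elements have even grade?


Even subalgebra dimension = 2^(n-1)
n = 4 + 1 = 5
2^(5 - 1) = 2^4 = 16
Verification: sum of C(5,k) for even k = 1 + 10 + 5 = 16
Result = 16


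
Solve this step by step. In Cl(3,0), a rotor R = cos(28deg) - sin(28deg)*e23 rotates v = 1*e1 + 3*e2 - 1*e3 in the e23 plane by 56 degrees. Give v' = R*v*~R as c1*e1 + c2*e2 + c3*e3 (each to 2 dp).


Rotor R = cos(28deg) - sin(28deg)*e23
Rotation angle theta = 2 * 28 = 56 degrees in the e23 plane (e2 -> e3).
The component perpendicular to the plane (e1) is invariant: v'_1 = v1 = 1.00
cos(56deg) = 0.5592, sin(56deg) = 0.8290
v'_2 = v2*cos(theta) - v3*sin(theta) = 3*0.5592 - (-1)*0.8290 = 2.51
v'_3 = v2*sin(theta) + v3*cos(theta) = 3*0.8290 + (-1)*0.5592 = 1.93
v' = 1.00*e1 + 2.51*e2 + 1.93*e3


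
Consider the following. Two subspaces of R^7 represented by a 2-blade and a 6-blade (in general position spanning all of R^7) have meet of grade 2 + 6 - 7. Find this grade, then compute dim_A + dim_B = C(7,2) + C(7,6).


Meet grade = grade(A) + grade(B) - n
= 2 + 6 - 7 = 1
C(7,2) = 21
C(7,6) = 7
dim_A + dim_B = 21 + 7 = 28


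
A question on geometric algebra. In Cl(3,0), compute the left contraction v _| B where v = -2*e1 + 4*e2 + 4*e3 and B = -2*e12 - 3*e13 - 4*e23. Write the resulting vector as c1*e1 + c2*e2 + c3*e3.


Left contraction v _| B = <vB>_1 (grade-1 part of the geometric product vB).
Using e1_|e12 = e2, e2_|e12 = -e1, e1_|e13 = e3, e3_|e13 = -e1, e2_|e23 = e3, e3_|e23 = -e2:
e1 coeff: -v2*b12 - v3*b13 = -(4)*(-2) - (4)*(-3) = 20
e2 coeff: v1*b12 - v3*b23 = (-2)*(-2) - (4)*(-4) = 20
e3 coeff: v1*b13 + v2*b23 = (-2)*(-3) + (4)*(-4) = -10
v _| B = 20*e1 + 20*e2 - 10*e3


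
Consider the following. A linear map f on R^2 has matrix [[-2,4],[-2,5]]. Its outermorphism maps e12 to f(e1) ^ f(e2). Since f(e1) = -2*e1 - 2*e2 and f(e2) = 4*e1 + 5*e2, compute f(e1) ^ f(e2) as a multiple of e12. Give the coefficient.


The outermorphism of a linear map f sends e1^e2 to f(e1)^f(e2).
f(e1) = -2*e1 - 2*e2
f(e2) = 4*e1 + 5*e2
f(e1) ^ f(e2) = (-2*e1 - 2*e2) ^ (4*e1 + 5*e2)
= (-2)*5*e12 + (-2)*4*e21
= (-10 - (-8))*e12
= -2*e12
Coefficient = -2


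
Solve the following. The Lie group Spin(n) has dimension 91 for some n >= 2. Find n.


dim Spin(n) = dim so(n) = n(n-1)/2.
Solve n(n-1)/2 = 91, i.e. n^2 - n - 182 = 0.
Discriminant = 1 + 8*91 = 729
n = (1 + sqrt(729))/2 = (1 + 27)/2 = 14


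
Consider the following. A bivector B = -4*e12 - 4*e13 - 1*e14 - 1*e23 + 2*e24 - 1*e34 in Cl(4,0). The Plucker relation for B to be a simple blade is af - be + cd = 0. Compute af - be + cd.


Plucker relation: af - be + cd
a*f = (-4)*(-1) = 4
b*e = (-4)*2 = -8
c*d = (-1)*(-1) = 1
af - be + cd = 4 - (-8) + 1
= 13


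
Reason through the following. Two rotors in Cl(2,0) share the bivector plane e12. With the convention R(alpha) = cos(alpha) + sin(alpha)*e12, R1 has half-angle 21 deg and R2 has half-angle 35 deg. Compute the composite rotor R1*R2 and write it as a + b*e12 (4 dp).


Same-plane rotors commute and their half-angles add:
R1*R2 = cos(a1 + a2) + sin(a1 + a2)*e12.
a1 + a2 = 21 + 35 = 56 deg
cos(56 deg) = 0.5592
sin(56 deg) = 0.8290
R1*R2 = 0.5592 + 0.8290*e12


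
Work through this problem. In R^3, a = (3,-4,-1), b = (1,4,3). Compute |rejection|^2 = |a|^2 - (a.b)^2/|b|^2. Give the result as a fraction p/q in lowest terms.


|a|^2 = 3^2 + (-4)^2 + (-1)^2 = 26
|b|^2 = 1^2 + 4^2 + 3^2 = 26
a . b = 3*1 + (-4)*4 + (-1)*3 = -16
(a.b)^2 = (-16)^2 = 256
|rej|^2 = 26 - 256/26
= (676 - 256)/26
= 420/26
In lowest terms: 210/13


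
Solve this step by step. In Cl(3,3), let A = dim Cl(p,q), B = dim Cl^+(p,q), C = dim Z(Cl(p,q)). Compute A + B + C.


n = 3 + 3 = 6
Total dim = 2^6 = 64
Even subalgebra dim = 2^5 = 32
n is even, so center dim = 1
Sum = 64 + 32 + 1 = 97


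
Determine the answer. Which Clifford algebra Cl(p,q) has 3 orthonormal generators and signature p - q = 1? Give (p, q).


We need p + q = 3 and p - q = 1.
Adding: 2p = 3 + 1 = 4, so p = 2.
Then q = 3 - 2 = 1.
(p, q) = (2, 1)


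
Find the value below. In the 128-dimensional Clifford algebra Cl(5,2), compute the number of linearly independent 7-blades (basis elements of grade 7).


Number of grade-k basis blades in Cl(p,q) with n = p + q is C(n, k).
n = 5 + 2 = 7
C(7, 7) = 7! / (7! * 0!)
= 5040 / (5040 * 1)
= 1


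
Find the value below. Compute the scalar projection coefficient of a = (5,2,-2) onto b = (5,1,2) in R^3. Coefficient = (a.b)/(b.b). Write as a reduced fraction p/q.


Projection coefficient = (a . b) / (b . b)
a . b = 5*5 + 2*1 + (-2)*2
= 25 + 2 + (-4) = 23
b . b = 5^2 + 1^2 + 2^2
= 25 + 1 + 4 = 30
Coefficient = 23/30
In lowest terms: 23/30


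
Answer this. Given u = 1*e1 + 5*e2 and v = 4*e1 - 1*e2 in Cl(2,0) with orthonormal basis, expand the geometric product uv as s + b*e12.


Expand: (1*e1 + 5*e2)(4*e1 - 1*e2)
= 1*4*e1e1 + 1*(-1)*e1e2 + 5*4*e2e1 + 5*(-1)*e2e2
Using e1^2 = e2^2 = 1, e2e1 = -e1e2:
Scalar part s = 1*4 + 5*(-1) = 4 + (-5) = -1
Bivector part b = 1*(-1) - 5*4 = -1 - 20 = -21
uv = -1 - 21*e12


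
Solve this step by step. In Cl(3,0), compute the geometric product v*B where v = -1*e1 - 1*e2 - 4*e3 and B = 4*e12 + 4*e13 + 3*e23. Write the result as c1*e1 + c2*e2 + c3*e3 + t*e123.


vB has grade-1 (vector) and grade-3 (trivector) parts: vB = (v _| B) + (v ^ B).
Vector part <vB>_1:
  e1: -v2*b12 - v3*b13 = -(-1)*(4) - (-4)*(4) = 20
  e2: v1*b12 - v3*b23 = (-1)*(4) - (-4)*(3) = 8
  e3: v1*b13 + v2*b23 = (-1)*(4) + (-1)*(3) = -7
Trivector part <vB>_3:
  e123: v1*b23 - v2*b13 + v3*b12 = (-1)*(3) - (-1)*(4) + (-4)*(4) = -15
vB = 20*e1 + 8*e2 - 7*e3 - 15*e123


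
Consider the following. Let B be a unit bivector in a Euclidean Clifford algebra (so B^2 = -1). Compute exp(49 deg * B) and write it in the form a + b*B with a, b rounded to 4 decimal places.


For a unit bivector B with B^2 = -1, the exponential series gives
e^(theta*B) = cos(theta) + sin(theta)*B (the GA analogue of Euler's formula).
theta = 49 degrees = 0.855211 rad
cos(49 deg) = 0.6561
sin(49 deg) = 0.7547
exp(theta*B) = 0.6561 + 0.7547*B


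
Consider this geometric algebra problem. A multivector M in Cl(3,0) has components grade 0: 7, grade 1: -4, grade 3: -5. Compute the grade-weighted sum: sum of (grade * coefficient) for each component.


Grade-weighted sum = sum of grade_k * coefficient_k
0*7 = 0
1*(-4) = -4
3*(-5) = -15
Total = 0 + (-4) + (-15) = -19


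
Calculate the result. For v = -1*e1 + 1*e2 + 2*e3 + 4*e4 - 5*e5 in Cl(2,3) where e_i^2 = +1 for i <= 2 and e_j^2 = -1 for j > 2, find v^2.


v^2 = sum of c_i^2 * e_i^2
Positive signature terms (e_i^2 = +1): (-1)^2 + 1^2 = 2
Negative signature terms (e_j^2 = -1): 2^2 + 4^2 + (-5)^2 = 45
v^2 = 2 - 45 = -43


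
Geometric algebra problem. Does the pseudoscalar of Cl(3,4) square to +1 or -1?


The pseudoscalar I = e1...e_n (product of all n generators) of Cl(p,q) satisfies I^2 = (-1)^(q + n(n-1)/2).
p = 3, q = 4, n = p + q = 7
n(n-1)/2 = 7 * 6 / 2 = 21
Exponent = q + n(n-1)/2 = 4 + 21 = 25
I^2 = (-1)^25 = -1


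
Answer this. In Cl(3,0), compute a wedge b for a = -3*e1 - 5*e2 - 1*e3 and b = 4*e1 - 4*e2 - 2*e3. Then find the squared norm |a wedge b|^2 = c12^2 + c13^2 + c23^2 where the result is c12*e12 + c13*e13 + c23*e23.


a wedge b = (a1*b2 - a2*b1)*e12 + (a1*b3 - a3*b1)*e13 + (a2*b3 - a3*b2)*e23
e12 coeff: (-3)*(-4) - (-5)*4 = 12 - (-20) = 32
e13 coeff: (-3)*(-2) - (-1)*4 = 6 - (-4) = 10
e23 coeff: (-5)*(-2) - (-1)*(-4) = 10 - 4 = 6
|a wedge b|^2 = 32^2 + 10^2 + 6^2
= 1024 + 100 + 36
= 1160


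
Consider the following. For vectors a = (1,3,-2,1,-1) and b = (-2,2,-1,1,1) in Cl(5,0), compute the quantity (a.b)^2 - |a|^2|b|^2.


a . b = 1*(-2) + 3*2 + (-2)*(-1) + 1*1 + (-1)*1
= -2 + 6 + 2 + 1 + (-1) = 6
|a|^2 = 1^2 + 3^2 + (-2)^2 + 1^2 + (-1)^2 = 16
|b|^2 = (-2)^2 + 2^2 + (-1)^2 + 1^2 + 1^2 = 11
(a.b)^2 = 6^2 = 36
|a|^2 * |b|^2 = 16 * 11 = 176
Result = 36 - 176 = -140


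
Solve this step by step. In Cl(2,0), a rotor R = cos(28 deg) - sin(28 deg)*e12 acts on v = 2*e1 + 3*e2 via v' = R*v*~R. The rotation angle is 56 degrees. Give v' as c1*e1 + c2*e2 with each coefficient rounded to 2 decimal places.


Rotor R = cos(28deg) - sin(28deg)*e12
Rotation angle theta = 2 * 28 = 56 degrees
v' = R*v*~R rotates v by theta.
cos(56deg) = 0.5592, sin(56deg) = 0.8290
v'_1 = 2*cos(56deg) - 3*sin(56deg)
= 2*0.5592 - 3*0.8290
= -1.37
v'_2 = 2*sin(56deg) + 3*cos(56deg)
= 2*0.8290 + 3*0.5592
= 3.34
v' = -1.37*e1 + 3.34*e2


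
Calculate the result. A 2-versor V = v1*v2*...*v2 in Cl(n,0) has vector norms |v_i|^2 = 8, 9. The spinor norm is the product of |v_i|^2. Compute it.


Spinor norm N(V) = |v1|^2 * |v2|^2 * ... * |v2|^2
= 8 * 9
Running product: 8, 72
N(V) = 72


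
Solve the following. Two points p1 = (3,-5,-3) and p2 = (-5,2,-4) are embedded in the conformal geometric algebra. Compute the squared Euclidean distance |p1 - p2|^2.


p1 - p2 = (8, -7, 1)
|p1 - p2|^2 = 8^2 + (-7)^2 + 1^2
= 64 + 49 + 1
= 114


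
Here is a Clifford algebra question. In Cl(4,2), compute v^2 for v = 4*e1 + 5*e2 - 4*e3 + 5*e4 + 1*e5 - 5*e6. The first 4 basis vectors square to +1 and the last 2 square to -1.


v^2 = sum of c_i^2 * e_i^2
Positive signature terms (e_i^2 = +1): 4^2 + 5^2 + (-4)^2 + 5^2 = 82
Negative signature terms (e_j^2 = -1): 1^2 + (-5)^2 = 26
v^2 = 82 - 26 = 56


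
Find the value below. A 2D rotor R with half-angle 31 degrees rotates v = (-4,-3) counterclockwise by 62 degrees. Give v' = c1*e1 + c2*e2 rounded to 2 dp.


Rotor R = cos(31deg) - sin(31deg)*e12
Rotation angle theta = 2 * 31 = 62 degrees
v' = R*v*~R rotates v by theta.
cos(62deg) = 0.4695, sin(62deg) = 0.8829
v'_1 = -4*cos(62deg) - (-3)*sin(62deg)
= -4*0.4695 - (-3)*0.8829
= 0.77
v'_2 = -4*sin(62deg) + (-3)*cos(62deg)
= -4*0.8829 + (-3)*0.4695
= -4.94
v' = 0.77*e1 - 4.94*e2


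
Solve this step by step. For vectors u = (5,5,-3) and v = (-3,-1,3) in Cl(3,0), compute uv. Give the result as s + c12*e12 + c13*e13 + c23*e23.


In Cl(3,0): e_i^2 = 1, e_ie_j = -e_je_i for i != j.
Scalar part = u . v = 5*(-3) + 5*(-1) + (-3)*3
= -15 + (-5) + (-9) = -29
e12 coeff = 5*(-1) - 5*(-3) = -5 - (-15) = 10
e13 coeff = 5*3 - (-3)*(-3) = 15 - 9 = 6
e23 coeff = 5*3 - (-3)*(-1) = 15 - 3 = 12
uv = -29 + 10*e12 + 6*e13 + 12*e23


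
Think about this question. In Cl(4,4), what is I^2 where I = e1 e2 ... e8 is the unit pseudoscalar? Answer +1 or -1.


The pseudoscalar I = e1...e_n (product of all n generators) of Cl(p,q) satisfies I^2 = (-1)^(q + n(n-1)/2).
p = 4, q = 4, n = p + q = 8
n(n-1)/2 = 8 * 7 / 2 = 28
Exponent = q + n(n-1)/2 = 4 + 28 = 32
I^2 = (-1)^32 = +1


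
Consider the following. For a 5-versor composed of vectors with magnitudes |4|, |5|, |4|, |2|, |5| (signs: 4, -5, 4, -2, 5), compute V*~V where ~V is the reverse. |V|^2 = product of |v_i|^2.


Each vector v_i has |v_i|^2 = s_i^2
Squared scales: 4^2 = 16, (-5)^2 = 25, 4^2 = 16, (-2)^2 = 4, 5^2 = 25
|V|^2 = 16 * 25 * 16 * 4 * 25
= 640000


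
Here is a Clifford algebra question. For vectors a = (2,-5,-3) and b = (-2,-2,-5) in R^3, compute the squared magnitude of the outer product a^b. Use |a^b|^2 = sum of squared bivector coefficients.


a wedge b = (a1*b2 - a2*b1)*e12 + (a1*b3 - a3*b1)*e13 + (a2*b3 - a3*b2)*e23
e12 coeff: 2*(-2) - (-5)*(-2) = -4 - 10 = -14
e13 coeff: 2*(-5) - (-3)*(-2) = -10 - 6 = -16
e23 coeff: (-5)*(-5) - (-3)*(-2) = 25 - 6 = 19
|a wedge b|^2 = (-14)^2 + (-16)^2 + 19^2
= 196 + 256 + 361
= 813


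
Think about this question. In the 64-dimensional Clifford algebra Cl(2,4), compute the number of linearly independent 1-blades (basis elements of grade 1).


Number of grade-k basis blades in Cl(p,q) with n = p + q is C(n, k).
n = 2 + 4 = 6
C(6, 1) = 6! / (1! * 5!)
= 720 / (1 * 120)
= 6


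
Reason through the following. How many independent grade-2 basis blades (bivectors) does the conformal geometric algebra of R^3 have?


The conformal model of R^3 uses Cl(4,1) with m = 3 + 2 = 5 generators.
Number of grade-2 blades = C(m, 2) = C(5, 2)
= 5*4/2 = 10


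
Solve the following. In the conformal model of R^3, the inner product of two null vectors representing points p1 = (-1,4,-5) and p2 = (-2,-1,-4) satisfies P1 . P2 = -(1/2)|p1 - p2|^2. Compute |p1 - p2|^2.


p1 - p2 = (1, 5, -1)
|p1 - p2|^2 = 1^2 + 5^2 + (-1)^2
= 1 + 25 + 1
= 27


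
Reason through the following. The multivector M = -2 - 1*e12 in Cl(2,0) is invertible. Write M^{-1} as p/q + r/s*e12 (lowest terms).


M = -2 - 1*e12, where e12^2 = -1.
Since M commutes with its reverse ~M = a - b*e12, M * ~M = a^2 - b^2*e12^2 = a^2 + b^2.
So M^{-1} = ~M / (a^2 + b^2) = (a - b*e12)/(a^2 + b^2).
a^2 + b^2 = 4 + 1 = 5
Scalar part = -2/5 = -2/5
Bivector coeff = 1/5 = 1/5
M^{-1} = -2/5 + 1/5*e12


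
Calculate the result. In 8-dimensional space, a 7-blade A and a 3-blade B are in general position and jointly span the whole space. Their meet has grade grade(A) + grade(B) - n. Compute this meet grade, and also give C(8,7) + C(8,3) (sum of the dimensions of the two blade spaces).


Meet grade = grade(A) + grade(B) - n
= 7 + 3 - 8 = 2
C(8,7) = 8
C(8,3) = 56
dim_A + dim_B = 8 + 56 = 64


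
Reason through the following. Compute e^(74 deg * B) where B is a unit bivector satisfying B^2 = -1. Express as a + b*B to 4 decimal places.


For a unit bivector B with B^2 = -1, the exponential series gives
e^(theta*B) = cos(theta) + sin(theta)*B (the GA analogue of Euler's formula).
theta = 74 degrees = 1.291544 rad
cos(74 deg) = 0.2756
sin(74 deg) = 0.9613
exp(theta*B) = 0.2756 + 0.9613*B


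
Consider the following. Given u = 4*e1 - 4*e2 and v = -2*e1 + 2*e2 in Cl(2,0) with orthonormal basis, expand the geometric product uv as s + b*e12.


Expand: (4*e1 - 4*e2)(-2*e1 + 2*e2)
= 4*(-2)*e1e1 + 4*2*e1e2 + (-4)*(-2)*e2e1 + (-4)*2*e2e2
Using e1^2 = e2^2 = 1, e2e1 = -e1e2:
Scalar part s = 4*(-2) + (-4)*2 = -8 + (-8) = -16
Bivector part b = 4*2 - (-4)*(-2) = 8 - 8 = 0
uv = -16 + 0*e12


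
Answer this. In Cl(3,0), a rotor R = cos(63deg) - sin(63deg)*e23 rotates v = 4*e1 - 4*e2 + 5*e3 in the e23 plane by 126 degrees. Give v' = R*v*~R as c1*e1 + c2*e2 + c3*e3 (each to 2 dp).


Rotor R = cos(63deg) - sin(63deg)*e23
Rotation angle theta = 2 * 63 = 126 degrees in the e23 plane (e2 -> e3).
The component perpendicular to the plane (e1) is invariant: v'_1 = v1 = 4.00
cos(126deg) = -0.5878, sin(126deg) = 0.8090
v'_2 = v2*cos(theta) - v3*sin(theta) = -4*(-0.5878) - 5*0.8090 = -1.69
v'_3 = v2*sin(theta) + v3*cos(theta) = -4*0.8090 + 5*(-0.5878) = -6.17
v' = 4.00*e1 - 1.69*e2 - 6.17*e3


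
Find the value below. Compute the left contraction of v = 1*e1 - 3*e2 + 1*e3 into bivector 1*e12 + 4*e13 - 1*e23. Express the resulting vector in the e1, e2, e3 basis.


Left contraction v _| B = <vB>_1 (grade-1 part of the geometric product vB).
Using e1_|e12 = e2, e2_|e12 = -e1, e1_|e13 = e3, e3_|e13 = -e1, e2_|e23 = e3, e3_|e23 = -e2:
e1 coeff: -v2*b12 - v3*b13 = -(-3)*(1) - (1)*(4) = -1
e2 coeff: v1*b12 - v3*b23 = (1)*(1) - (1)*(-1) = 2
e3 coeff: v1*b13 + v2*b23 = (1)*(4) + (-3)*(-1) = 7
v _| B = -1*e1 + 2*e2 + 7*e3


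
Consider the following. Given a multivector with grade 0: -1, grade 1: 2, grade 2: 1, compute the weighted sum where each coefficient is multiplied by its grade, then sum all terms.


Grade-weighted sum = sum of grade_k * coefficient_k
0*(-1) = 0
1*2 = 2
2*1 = 2
Total = 0 + 2 + 2 = 4


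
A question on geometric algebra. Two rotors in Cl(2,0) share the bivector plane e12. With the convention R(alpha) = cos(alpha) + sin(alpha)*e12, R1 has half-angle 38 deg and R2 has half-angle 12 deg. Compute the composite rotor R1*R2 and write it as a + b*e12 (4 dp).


Same-plane rotors commute and their half-angles add:
R1*R2 = cos(a1 + a2) + sin(a1 + a2)*e12.
a1 + a2 = 38 + 12 = 50 deg
cos(50 deg) = 0.6428
sin(50 deg) = 0.7660
R1*R2 = 0.6428 + 0.7660*e12


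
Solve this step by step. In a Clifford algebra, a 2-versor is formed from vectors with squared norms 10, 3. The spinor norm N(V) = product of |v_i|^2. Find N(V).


Spinor norm N(V) = |v1|^2 * |v2|^2 * ... * |v2|^2
= 10 * 3
Running product: 10, 30
N(V) = 30


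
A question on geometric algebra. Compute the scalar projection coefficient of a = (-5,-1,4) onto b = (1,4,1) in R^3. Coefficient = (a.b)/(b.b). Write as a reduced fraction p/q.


Projection coefficient = (a . b) / (b . b)
a . b = (-5)*1 + (-1)*4 + 4*1
= -5 + (-4) + 4 = -5
b . b = 1^2 + 4^2 + 1^2
= 1 + 16 + 1 = 18
Coefficient = -5/18
In lowest terms: -5/18


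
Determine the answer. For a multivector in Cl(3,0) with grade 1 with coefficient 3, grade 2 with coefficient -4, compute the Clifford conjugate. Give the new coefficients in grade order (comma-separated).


Clifford conjugate sign for grade k: (-1)^(k(k+1)/2)
Grade 1: (-1)^(1*2/2) = (-1)^1 = -1, coeff 3 -> -3
Grade 2: (-1)^(2*3/2) = (-1)^3 = -1, coeff -4 -> 4
Conjugated coefficients: -3, 4


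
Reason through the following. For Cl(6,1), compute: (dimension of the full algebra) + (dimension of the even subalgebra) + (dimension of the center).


n = 6 + 1 = 7
Total dim = 2^7 = 128
Even subalgebra dim = 2^6 = 64
n is odd, so center dim = 2
Sum = 128 + 64 + 2 = 194


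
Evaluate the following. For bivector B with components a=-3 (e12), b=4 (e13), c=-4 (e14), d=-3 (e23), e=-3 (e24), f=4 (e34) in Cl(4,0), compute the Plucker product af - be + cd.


Plucker relation: af - be + cd
a*f = (-3)*4 = -12
b*e = 4*(-3) = -12
c*d = (-4)*(-3) = 12
af - be + cd = -12 - (-12) + 12
= 12


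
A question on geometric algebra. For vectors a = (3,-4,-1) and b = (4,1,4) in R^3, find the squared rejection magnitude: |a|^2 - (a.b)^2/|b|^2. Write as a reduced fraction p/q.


|a|^2 = 3^2 + (-4)^2 + (-1)^2 = 26
|b|^2 = 4^2 + 1^2 + 4^2 = 33
a . b = 3*4 + (-4)*1 + (-1)*4 = 4
(a.b)^2 = 4^2 = 16
|rej|^2 = 26 - 16/33
= (858 - 16)/33
= 842/33
In lowest terms: 842/33


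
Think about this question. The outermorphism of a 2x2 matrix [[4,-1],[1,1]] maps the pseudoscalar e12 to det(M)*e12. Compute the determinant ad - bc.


The outermorphism of a linear map f sends e1^e2 to f(e1)^f(e2).
f(e1) = 4*e1 + 1*e2
f(e2) = -1*e1 + 1*e2
f(e1) ^ f(e2) = (4*e1 + 1*e2) ^ (-1*e1 + 1*e2)
= 4*1*e12 + 1*(-1)*e21
= (4 - (-1))*e12
= 5*e12
Coefficient = 5


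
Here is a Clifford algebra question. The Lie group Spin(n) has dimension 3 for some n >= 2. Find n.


dim Spin(n) = dim so(n) = n(n-1)/2.
Solve n(n-1)/2 = 3, i.e. n^2 - n - 6 = 0.
Discriminant = 1 + 8*3 = 25
n = (1 + sqrt(25))/2 = (1 + 5)/2 = 3


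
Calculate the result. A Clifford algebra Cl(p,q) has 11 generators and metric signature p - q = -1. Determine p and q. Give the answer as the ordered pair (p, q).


We need p + q = 11 and p - q = -1.
Adding: 2p = 11 + (-1) = 10, so p = 5.
Then q = 11 - 5 = 6.
(p, q) = (5, 6)


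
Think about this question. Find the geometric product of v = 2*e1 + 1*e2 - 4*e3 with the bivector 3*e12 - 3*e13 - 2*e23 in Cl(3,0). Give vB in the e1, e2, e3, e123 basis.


vB has grade-1 (vector) and grade-3 (trivector) parts: vB = (v _| B) + (v ^ B).
Vector part <vB>_1:
  e1: -v2*b12 - v3*b13 = -(1)*(3) - (-4)*(-3) = -15
  e2: v1*b12 - v3*b23 = (2)*(3) - (-4)*(-2) = -2
  e3: v1*b13 + v2*b23 = (2)*(-3) + (1)*(-2) = -8
Trivector part <vB>_3:
  e123: v1*b23 - v2*b13 + v3*b12 = (2)*(-2) - (1)*(-3) + (-4)*(3) = -13
vB = -15*e1 - 2*e2 - 8*e3 - 13*e123


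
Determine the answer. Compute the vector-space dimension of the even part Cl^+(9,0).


Even subalgebra dimension = 2^(n-1)
n = 9 + 0 = 9
2^(9 - 1) = 2^8 = 256
Verification: sum of C(9,k) for even k = 1 + 36 + 126 + 84 + 9 = 256
Result = 256


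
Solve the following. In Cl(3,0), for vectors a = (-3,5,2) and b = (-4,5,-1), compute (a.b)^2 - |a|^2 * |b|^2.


a . b = (-3)*(-4) + 5*5 + 2*(-1)
= 12 + 25 + (-2) = 35
|a|^2 = (-3)^2 + 5^2 + 2^2 = 38
|b|^2 = (-4)^2 + 5^2 + (-1)^2 = 42
(a.b)^2 = 35^2 = 1225
|a|^2 * |b|^2 = 38 * 42 = 1596
Result = 1225 - 1596 = -371


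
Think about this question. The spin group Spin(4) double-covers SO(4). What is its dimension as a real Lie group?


Spin(n) double-covers SO(n); both have Lie algebra so(n) of dimension n(n-1)/2.
n = 4
n(n-1) = 4 * 3 = 12
dim Spin(4) = 12/2 = 6


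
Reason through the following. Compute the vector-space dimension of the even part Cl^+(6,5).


Even subalgebra dimension = 2^(n-1)
n = 6 + 5 = 11
2^(11 - 1) = 2^10 = 1024
Verification: sum of C(11,k) for even k = 1 + 55 + 330 + 462 + 165 + 11 = 1024
Result = 1024


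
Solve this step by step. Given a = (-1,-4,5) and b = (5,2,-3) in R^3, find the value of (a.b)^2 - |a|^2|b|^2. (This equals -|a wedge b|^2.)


a . b = (-1)*5 + (-4)*2 + 5*(-3)
= -5 + (-8) + (-15) = -28
|a|^2 = (-1)^2 + (-4)^2 + 5^2 = 42
|b|^2 = 5^2 + 2^2 + (-3)^2 = 38
(a.b)^2 = (-28)^2 = 784
|a|^2 * |b|^2 = 42 * 38 = 1596
Result = 784 - 1596 = -812


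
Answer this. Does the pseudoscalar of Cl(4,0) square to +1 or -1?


The pseudoscalar I = e1...e_n (product of all n generators) of Cl(p,q) satisfies I^2 = (-1)^(q + n(n-1)/2).
p = 4, q = 0, n = p + q = 4
n(n-1)/2 = 4 * 3 / 2 = 6
Exponent = q + n(n-1)/2 = 0 + 6 = 6
I^2 = (-1)^6 = +1


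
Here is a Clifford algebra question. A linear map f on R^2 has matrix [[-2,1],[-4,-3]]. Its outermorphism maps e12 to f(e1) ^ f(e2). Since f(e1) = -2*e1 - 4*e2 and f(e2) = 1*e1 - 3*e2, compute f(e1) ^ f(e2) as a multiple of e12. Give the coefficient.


The outermorphism of a linear map f sends e1^e2 to f(e1)^f(e2).
f(e1) = -2*e1 - 4*e2
f(e2) = 1*e1 - 3*e2
f(e1) ^ f(e2) = (-2*e1 - 4*e2) ^ (1*e1 - 3*e2)
= (-2)*(-3)*e12 + (-4)*1*e21
= (6 - (-4))*e12
= 10*e12
Coefficient = 10


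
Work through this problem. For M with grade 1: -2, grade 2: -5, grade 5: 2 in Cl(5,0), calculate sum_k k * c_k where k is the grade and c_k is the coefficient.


Grade-weighted sum = sum of grade_k * coefficient_k
1*(-2) = -2
2*(-5) = -10
5*2 = 10
Total = -2 + (-10) + 10 = -2


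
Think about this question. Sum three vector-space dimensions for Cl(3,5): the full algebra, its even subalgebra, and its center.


n = 3 + 5 = 8
Total dim = 2^8 = 256
Even subalgebra dim = 2^7 = 128
n is even, so center dim = 1
Sum = 256 + 128 + 1 = 385


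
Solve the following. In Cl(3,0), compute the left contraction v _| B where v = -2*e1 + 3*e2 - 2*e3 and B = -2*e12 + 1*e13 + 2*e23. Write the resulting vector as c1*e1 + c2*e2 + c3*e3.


Left contraction v _| B = <vB>_1 (grade-1 part of the geometric product vB).
Using e1_|e12 = e2, e2_|e12 = -e1, e1_|e13 = e3, e3_|e13 = -e1, e2_|e23 = e3, e3_|e23 = -e2:
e1 coeff: -v2*b12 - v3*b13 = -(3)*(-2) - (-2)*(1) = 8
e2 coeff: v1*b12 - v3*b23 = (-2)*(-2) - (-2)*(2) = 8
e3 coeff: v1*b13 + v2*b23 = (-2)*(1) + (3)*(2) = 4
v _| B = 8*e1 + 8*e2 + 4*e3


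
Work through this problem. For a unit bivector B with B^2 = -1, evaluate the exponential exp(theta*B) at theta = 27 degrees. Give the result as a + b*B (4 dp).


For a unit bivector B with B^2 = -1, the exponential series gives
e^(theta*B) = cos(theta) + sin(theta)*B (the GA analogue of Euler's formula).
theta = 27 degrees = 0.471239 rad
cos(27 deg) = 0.8910
sin(27 deg) = 0.4540
exp(theta*B) = 0.8910 + 0.4540*B


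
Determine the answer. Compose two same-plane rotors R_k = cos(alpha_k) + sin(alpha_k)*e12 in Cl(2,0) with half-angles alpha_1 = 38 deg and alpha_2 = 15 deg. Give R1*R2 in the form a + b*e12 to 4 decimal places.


Same-plane rotors commute and their half-angles add:
R1*R2 = cos(a1 + a2) + sin(a1 + a2)*e12.
a1 + a2 = 38 + 15 = 53 deg
cos(53 deg) = 0.6018
sin(53 deg) = 0.7986
R1*R2 = 0.6018 + 0.7986*e12


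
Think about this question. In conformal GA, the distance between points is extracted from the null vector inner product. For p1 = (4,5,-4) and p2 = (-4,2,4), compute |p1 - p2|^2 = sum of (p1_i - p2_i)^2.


p1 - p2 = (8, 3, -8)
|p1 - p2|^2 = 8^2 + 3^2 + (-8)^2
= 64 + 9 + 64
= 137


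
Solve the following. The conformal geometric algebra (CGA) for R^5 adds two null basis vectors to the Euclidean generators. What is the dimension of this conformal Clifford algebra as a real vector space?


The conformal model of R^5 uses Cl(6,1): the 5 Euclidean generators plus two extra orthogonal generators e+ (e+^2 = +1) and e- (e-^2 = -1), from which the null vectors e0, einf are built.
Number of generators m = 5 + 2 = 7.
dim Cl(p,q) = 2^m = 2^7 = 128


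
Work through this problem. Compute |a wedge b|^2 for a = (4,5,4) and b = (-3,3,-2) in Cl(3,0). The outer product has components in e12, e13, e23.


a wedge b = (a1*b2 - a2*b1)*e12 + (a1*b3 - a3*b1)*e13 + (a2*b3 - a3*b2)*e23
e12 coeff: 4*3 - 5*(-3) = 12 - (-15) = 27
e13 coeff: 4*(-2) - 4*(-3) = -8 - (-12) = 4
e23 coeff: 5*(-2) - 4*3 = -10 - 12 = -22
|a wedge b|^2 = 27^2 + 4^2 + (-22)^2
= 729 + 16 + 484
= 1229


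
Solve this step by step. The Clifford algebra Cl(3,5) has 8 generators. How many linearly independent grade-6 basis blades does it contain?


Number of grade-k basis blades in Cl(p,q) with n = p + q is C(n, k).
n = 3 + 5 = 8
C(8, 6) = 8! / (6! * 2!)
= 40320 / (720 * 2)
= 28


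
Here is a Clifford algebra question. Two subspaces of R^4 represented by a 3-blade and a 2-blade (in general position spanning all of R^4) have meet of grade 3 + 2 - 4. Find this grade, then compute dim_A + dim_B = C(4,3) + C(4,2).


Meet grade = grade(A) + grade(B) - n
= 3 + 2 - 4 = 1
C(4,3) = 4
C(4,2) = 6
dim_A + dim_B = 4 + 6 = 10


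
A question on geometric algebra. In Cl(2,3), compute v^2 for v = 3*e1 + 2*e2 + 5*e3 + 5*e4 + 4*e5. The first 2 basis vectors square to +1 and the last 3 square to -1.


v^2 = sum of c_i^2 * e_i^2
Positive signature terms (e_i^2 = +1): 3^2 + 2^2 = 13
Negative signature terms (e_j^2 = -1): 5^2 + 5^2 + 4^2 = 66
v^2 = 13 - 66 = -53


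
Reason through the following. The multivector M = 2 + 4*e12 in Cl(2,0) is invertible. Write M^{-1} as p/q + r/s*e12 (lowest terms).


M = 2 + 4*e12, where e12^2 = -1.
Since M commutes with its reverse ~M = a - b*e12, M * ~M = a^2 - b^2*e12^2 = a^2 + b^2.
So M^{-1} = ~M / (a^2 + b^2) = (a - b*e12)/(a^2 + b^2).
a^2 + b^2 = 4 + 16 = 20
Scalar part = 2/20 = 1/10
Bivector coeff = -4/20 = -1/5
M^{-1} = 1/10 - 1/5*e12


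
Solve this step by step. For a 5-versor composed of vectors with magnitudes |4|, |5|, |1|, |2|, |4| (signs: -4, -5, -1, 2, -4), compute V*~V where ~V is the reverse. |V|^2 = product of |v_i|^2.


Each vector v_i has |v_i|^2 = s_i^2
Squared scales: (-4)^2 = 16, (-5)^2 = 25, (-1)^2 = 1, 2^2 = 4, (-4)^2 = 16
|V|^2 = 16 * 25 * 1 * 4 * 16
= 25600


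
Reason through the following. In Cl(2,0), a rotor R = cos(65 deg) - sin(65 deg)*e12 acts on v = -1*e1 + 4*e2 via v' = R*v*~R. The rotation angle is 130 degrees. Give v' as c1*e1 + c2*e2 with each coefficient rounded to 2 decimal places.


Rotor R = cos(65deg) - sin(65deg)*e12
Rotation angle theta = 2 * 65 = 130 degrees
v' = R*v*~R rotates v by theta.
cos(130deg) = -0.6428, sin(130deg) = 0.7660
v'_1 = -1*cos(130deg) - 4*sin(130deg)
= -1*(-0.6428) - 4*0.7660
= -2.42
v'_2 = -1*sin(130deg) + 4*cos(130deg)
= -1*0.7660 + 4*(-0.6428)
= -3.34
v' = -2.42*e1 - 3.34*e2


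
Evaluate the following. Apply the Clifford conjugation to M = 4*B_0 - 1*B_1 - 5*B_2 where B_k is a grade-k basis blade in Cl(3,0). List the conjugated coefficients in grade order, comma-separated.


Clifford conjugate sign for grade k: (-1)^(k(k+1)/2)
Grade 0: (-1)^(0*1/2) = (-1)^0 = 1, coeff 4 -> 4
Grade 1: (-1)^(1*2/2) = (-1)^1 = -1, coeff -1 -> 1
Grade 2: (-1)^(2*3/2) = (-1)^3 = -1, coeff -5 -> 5
Conjugated coefficients: 4, 1, 5


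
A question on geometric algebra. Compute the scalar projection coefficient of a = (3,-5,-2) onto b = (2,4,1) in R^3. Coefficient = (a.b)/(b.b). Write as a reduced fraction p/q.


Projection coefficient = (a . b) / (b . b)
a . b = 3*2 + (-5)*4 + (-2)*1
= 6 + (-20) + (-2) = -16
b . b = 2^2 + 4^2 + 1^2
= 4 + 16 + 1 = 21
Coefficient = -16/21
In lowest terms: -16/21


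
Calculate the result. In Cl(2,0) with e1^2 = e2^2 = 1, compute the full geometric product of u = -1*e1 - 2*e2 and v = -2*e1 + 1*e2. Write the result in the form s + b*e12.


Expand: (-1*e1 - 2*e2)(-2*e1 + 1*e2)
= (-1)*(-2)*e1e1 + (-1)*1*e1e2 + (-2)*(-2)*e2e1 + (-2)*1*e2e2
Using e1^2 = e2^2 = 1, e2e1 = -e1e2:
Scalar part s = (-1)*(-2) + (-2)*1 = 2 + (-2) = 0
Bivector part b = (-1)*1 - (-2)*(-2) = -1 - 4 = -5
uv = 0 - 5*e12


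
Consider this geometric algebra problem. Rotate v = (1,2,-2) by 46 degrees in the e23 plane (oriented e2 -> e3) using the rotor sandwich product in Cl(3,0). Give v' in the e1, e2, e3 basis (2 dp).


Rotor R = cos(23deg) - sin(23deg)*e23
Rotation angle theta = 2 * 23 = 46 degrees in the e23 plane (e2 -> e3).
The component perpendicular to the plane (e1) is invariant: v'_1 = v1 = 1.00
cos(46deg) = 0.6947, sin(46deg) = 0.7193
v'_2 = v2*cos(theta) - v3*sin(theta) = 2*0.6947 - (-2)*0.7193 = 2.83
v'_3 = v2*sin(theta) + v3*cos(theta) = 2*0.7193 + (-2)*0.6947 = 0.05
v' = 1.00*e1 + 2.83*e2 + 0.05*e3
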